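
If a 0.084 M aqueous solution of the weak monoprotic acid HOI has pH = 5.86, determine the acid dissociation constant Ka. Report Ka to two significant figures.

Ka = 2.3 × 10^-11

[H+] = 10^(-5.86) = 1.38 × 10^-6 M
At equilibrium [HA] = 0.084 − 1.38 × 10^-6 = 8.40 × 10^-2 M
Ka = [H+][A-]/[HA] = (1.38 × 10^-6)² / 8.40 × 10^-2 = 2.3 × 10^-11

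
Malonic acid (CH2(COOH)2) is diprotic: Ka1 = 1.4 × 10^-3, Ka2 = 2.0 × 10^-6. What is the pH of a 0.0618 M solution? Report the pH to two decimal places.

Since Ka1 ≫ Ka2, the first ionization dominates [H+].
Ka1 = x²/(0.0618 − x) = 1.4 × 10^-3
Solving the quadratic: x = (−Ka1 + √(Ka1² + 4·Ka1·C₀))/2 = 8.63 × 10^-3 M
pH = −log(8.63 × 10^-3) = 2.06

pH = 2.06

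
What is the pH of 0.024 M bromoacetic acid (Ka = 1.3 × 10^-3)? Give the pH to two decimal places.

pH = 2.30

BrCH2COOH ⇌ BrCH2COO- + H+
From the ICE table, Ka = x²/(0.024 − x) = 1.3 × 10^-3.
x is not negligible relative to C₀; solve x² + 0.0013·x − 3.12e-05 = 0.
x = (−Ka + √(Ka² + 4·Ka·C₀))/2 = 4.97 × 10^-3 M
pH = −log(4.97 × 10^-3) = 2.30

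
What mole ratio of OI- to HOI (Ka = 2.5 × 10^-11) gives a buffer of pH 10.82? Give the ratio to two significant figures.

ratio = 1.7

pKa = -log(2.5 × 10^-11) = 10.602
pH = pKa + log(r) ⇒ log(r) = 10.82 − 10.602 = +0.218
r = [OI-]/[HOI] = 10^(+0.218) = 1.65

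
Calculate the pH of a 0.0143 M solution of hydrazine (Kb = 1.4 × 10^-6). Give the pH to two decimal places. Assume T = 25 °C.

N2H4 + H2O ⇌ N2H5+ + OH-
From the ICE table, Kb = x²/(0.0143 − x) = 1.4 × 10^-6.
Since Kb ≪ C₀, x ≈ √(Kb·C₀) = 1.41 × 10^-4 M.
(x/C₀ = 0.99% < 5%, so the approximation holds.)
pOH = −log(1.41 × 10^-4) = 3.85; pH = 14.00 − 3.85 = 10.15

pH = 10.15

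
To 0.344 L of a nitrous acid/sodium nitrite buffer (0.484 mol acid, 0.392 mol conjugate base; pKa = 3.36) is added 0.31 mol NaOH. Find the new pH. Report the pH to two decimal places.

After neutralization: n(HNO2) = 0.174 mol, n(NO2-) = 0.702 mol.
Henderson–Hasselbalch with mole ratio 0.702/0.174: pH = 3.36 + (+0.606)

pH = 3.97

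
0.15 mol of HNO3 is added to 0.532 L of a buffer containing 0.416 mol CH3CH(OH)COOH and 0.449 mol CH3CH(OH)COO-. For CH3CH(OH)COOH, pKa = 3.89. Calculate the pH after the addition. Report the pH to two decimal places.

Added H+ converts CH3CH(OH)COO- to CH3CH(OH)COOH: CH3CH(OH)COOH → 0.566 mol, CH3CH(OH)COO- → 0.299 mol.
Henderson–Hasselbalch with mole ratio 0.299/0.566: pH = 3.89 + (-0.277)

pH = 3.61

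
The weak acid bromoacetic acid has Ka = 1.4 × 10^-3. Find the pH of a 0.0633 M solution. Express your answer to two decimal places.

pH = 2.06

BrCH2COOH ⇌ BrCH2COO- + H+
From the ICE table, Ka = x²/(0.0633 − x) = 1.4 × 10^-3.
The 5% rule fails; solving x² + Ka·x − Ka·C₀ = 0 exactly:
x = (−Ka + √(Ka² + 4·Ka·C₀))/2 = 8.74 × 10^-3 M
pH = −log(8.74 × 10^-3) = 2.06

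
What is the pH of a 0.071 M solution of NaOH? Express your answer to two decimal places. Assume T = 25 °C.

pH = 12.85

NaOH is a strong base; [OH-] = 0.071 M.
pOH = -log(0.071) = 1.15
pH = 14.00 - 1.15 = 12.85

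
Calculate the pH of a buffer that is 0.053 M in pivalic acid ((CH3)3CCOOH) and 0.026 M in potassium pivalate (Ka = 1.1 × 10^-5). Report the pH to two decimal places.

pH = 4.65

pKa = −log(1.1 × 10^-5) = 4.959
pH = pKa + log([A⁻]/[HA]) = 4.959 + log(0.026/0.053)
pH = 4.959 + (-0.309) = 4.65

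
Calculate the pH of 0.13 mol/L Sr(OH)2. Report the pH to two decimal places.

Sr(OH)2 is a strong base (each formula unit releases 2 OH-); [OH-] = 0.26 M.
pOH = -log(0.26) = 0.59
pH = 14.00 - 0.59 = 13.41

pH = 13.41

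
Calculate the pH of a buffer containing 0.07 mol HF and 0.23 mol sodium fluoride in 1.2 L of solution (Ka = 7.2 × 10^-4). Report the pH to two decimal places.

pKa = −log(7.2 × 10^-4) = 3.143
Using pH = pKa + log([base]/[acid]) with [base]/[acid] = 0.23/0.07:
pH = 3.143 + (+0.517) = 3.66

pH = 3.66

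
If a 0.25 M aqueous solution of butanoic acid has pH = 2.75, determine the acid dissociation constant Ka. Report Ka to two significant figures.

[H+] = 10^(-2.75) = 1.78 × 10^-3 M
At equilibrium [HA] = 0.25 − 1.78 × 10^-3 = 2.48 × 10^-1 M
Ka = [H+][A-]/[HA] = (1.78 × 10^-3)² / 2.48 × 10^-1 = 1.3 × 10^-5

Ka = 1.3 × 10^-5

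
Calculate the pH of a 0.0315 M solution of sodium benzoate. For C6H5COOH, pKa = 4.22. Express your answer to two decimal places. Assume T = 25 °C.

pH = 8.36

C6H5COO- is the conjugate base of the weak acid C6H5COOH.
Ka = 10^(−4.22) = 6.03 × 10^-5
Kb = Kw/Ka = 1.0×10^-14 / 6.03 × 10^-5 = 1.66 × 10^-10
Kb = [OH-]²/(0.0315 − [OH-]) = 1.66 × 10^-10
Assume [OH-] ≪ 0.0315: [OH-] ≈ √(1.66 × 10^-10 × 0.0315) = 2.29 × 10^-6 M
Check: 0.0073% ionized — well under 5%, approximation valid.
pOH = 5.64, so pH = 14.00 − pOH = 8.36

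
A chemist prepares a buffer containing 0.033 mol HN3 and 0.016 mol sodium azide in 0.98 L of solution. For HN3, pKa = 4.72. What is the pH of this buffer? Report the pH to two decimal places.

pH = 4.41

Henderson–Hasselbalch: pH = pKa + log([N3-]/[HN3]) = 4.72 + log(0.016/0.033)
pH = 4.72 + (-0.314) = 4.41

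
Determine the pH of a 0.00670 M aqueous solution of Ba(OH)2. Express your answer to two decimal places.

Ba(OH)2 is a strong base (each formula unit releases 2 OH-); [OH-] = 0.0134 M.
pOH = -log(0.0134) = 1.87
pH = 14.00 - 1.87 = 12.13

pH = 12.13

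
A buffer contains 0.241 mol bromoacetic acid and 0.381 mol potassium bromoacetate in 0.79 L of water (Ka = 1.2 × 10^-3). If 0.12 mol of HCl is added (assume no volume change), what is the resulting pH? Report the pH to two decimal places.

Added H+ converts BrCH2COO- to BrCH2COOH: BrCH2COOH → 0.361 mol, BrCH2COO- → 0.261 mol.
pKa = −log(1.2 × 10^-3) = 2.921
pH = pKa + log(n_BrCH2COO-/n_BrCH2COOH) = 2.921 + log(0.261/0.361) = 2.921 + (-0.141)

pH = 2.78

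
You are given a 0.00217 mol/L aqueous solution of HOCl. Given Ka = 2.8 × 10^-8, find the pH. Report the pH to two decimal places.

HOCl ⇌ OCl- + H+
Ka = [H+]²/(0.00217 − [H+]) = 2.8 × 10^-8
Assume [H+] ≪ 0.00217: [H+] ≈ √(2.8 × 10^-8 × 0.00217) = 7.79 × 10^-6 M
([H+]/C₀ = 0.36% < 5%, so the approximation holds.)
pH = −log[H+] = −log(7.79 × 10^-6) = 5.11

pH = 5.11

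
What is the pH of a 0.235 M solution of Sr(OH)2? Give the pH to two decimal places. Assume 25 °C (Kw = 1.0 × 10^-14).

Sr(OH)2 is a strong base (each formula unit releases 2 OH-); [OH-] = 0.47 M.
pOH = -log(0.47) = 0.33
pH = 14.00 - 0.33 = 13.67

pH = 13.67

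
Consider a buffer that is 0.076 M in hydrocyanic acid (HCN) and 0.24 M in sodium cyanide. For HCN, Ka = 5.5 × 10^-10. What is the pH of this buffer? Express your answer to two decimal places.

pKa = −log(5.5 × 10^-10) = 9.260
Henderson–Hasselbalch: pH = pKa + log([CN-]/[HCN]) = 9.260 + log(0.24/0.076)
pH = 9.260 + (+0.499) = 9.76

pH = 9.76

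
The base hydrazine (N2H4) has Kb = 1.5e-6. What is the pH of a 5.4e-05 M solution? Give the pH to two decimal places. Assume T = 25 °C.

pH = 8.92

N2H4 + H2O ⇌ N2H5+ + OH-
Kb = x²/(5.4e-05 − x) = 1.5 × 10^-6
x is not negligible relative to C₀; solve x² + 1.5e-06·x − 8.1e-11 = 0.
x = (−Kb + √(Kb² + 4·Kb·C₀))/2 = 8.28 × 10^-6 M
pOH = 5.08, so pH = 14.00 − pOH = 8.92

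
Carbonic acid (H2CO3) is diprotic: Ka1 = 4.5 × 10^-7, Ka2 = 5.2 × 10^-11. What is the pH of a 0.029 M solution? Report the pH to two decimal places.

Ka1 ≫ Ka2, so treat the first dissociation as the only significant source of H+.
Ka1 = x²/(0.029 − x) = 4.5 × 10^-7
x ≈ √(4.5 × 10^-7 × 0.029) = 1.14 × 10^-4 M
pH = −log(1.14 × 10^-4) = 3.94

pH = 3.94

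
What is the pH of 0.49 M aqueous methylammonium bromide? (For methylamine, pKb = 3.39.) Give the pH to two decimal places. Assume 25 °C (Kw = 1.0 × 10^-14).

CH3NH3+ is the conjugate acid of the weak base CH3NH2.
Kb = 10^(−3.39) = 4.07 × 10^-4
Ka = Kw/Kb = 1.0×10^-14 / 4.07 × 10^-4 = 2.46 × 10^-11
From the ICE table, Ka = x²/(0.49 − x) = 2.46 × 10^-11.
Neglecting x in the denominator: x = √(2.46 × 10^-11 × 0.49) = 3.47 × 10^-6 M
pH = −log[H+] = −log(3.47 × 10^-6) = 5.46

pH = 5.46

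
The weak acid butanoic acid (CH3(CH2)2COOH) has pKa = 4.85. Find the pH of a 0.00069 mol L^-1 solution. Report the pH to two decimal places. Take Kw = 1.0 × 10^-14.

pH = 4.04

CH3(CH2)2COOH ⇌ CH3(CH2)2COO- + H+
Ka = 10^(−4.85) = 1.41 × 10^-5
Ka = x²/(0.00069 − x) = 1.41 × 10^-5
Here C₀/Ka ≈ 48.9, so the small-x approximation fails. Use the quadratic:
x = [−1.41e-05 + √(1.41e-05² + 3.89e-08)]/2 = 9.18 × 10^-5 M
pH = −log(9.18 × 10^-5) = 4.04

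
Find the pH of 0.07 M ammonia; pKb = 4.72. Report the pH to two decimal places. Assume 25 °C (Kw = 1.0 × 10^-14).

pH = 11.06

NH3 + H2O ⇌ NH4+ + OH-
Kb = 10^(−4.72) = 1.91 × 10^-5
From the ICE table, Kb = [OH-]²/(0.07 − [OH-]) = 1.91 × 10^-5.
Assume [OH-] ≪ 0.07: [OH-] ≈ √(1.91 × 10^-5 × 0.07) = 1.16 × 10^-3 M
pOH = −log(1.16 × 10^-3) = 2.94; pH = 14.00 − 2.94 = 11.06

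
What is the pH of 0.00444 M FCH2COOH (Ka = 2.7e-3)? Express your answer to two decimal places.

FCH2COOH ⇌ FCH2COO- + H+
Ka = [H+]²/(0.00444 − [H+]) = 2.7 × 10^-3
The 5% rule fails; solving [H+]² + Ka·[H+] − Ka·C₀ = 0 exactly:
[H+] = (−Ka + √(Ka² + 4·Ka·C₀))/2 = 2.37 × 10^-3 M
pH = −log[H+] = −log(2.37 × 10^-3) = 2.63

pH = 2.63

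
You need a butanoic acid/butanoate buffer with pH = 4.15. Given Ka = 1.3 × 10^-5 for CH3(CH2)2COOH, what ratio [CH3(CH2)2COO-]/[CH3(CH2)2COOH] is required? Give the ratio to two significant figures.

pKa = -log(1.3 × 10^-5) = 4.886
pH = pKa + log(r) ⇒ log(r) = 4.15 − 4.886 = -0.736
r = [CH3(CH2)2COO-]/[CH3(CH2)2COOH] = 10^(-0.736) = 0.184

ratio = 0.18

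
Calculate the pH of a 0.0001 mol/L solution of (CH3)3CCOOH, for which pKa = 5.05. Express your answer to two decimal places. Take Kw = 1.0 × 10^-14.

(CH3)3CCOOH ⇌ (CH3)3CCOO- + H+
Ka = 10^(−5.05) = 8.91 × 10^-6
Ka = x²/(0.0001 − x) = 8.91 × 10^-6
The 5% rule fails; solving x² + Ka·x − Ka·C₀ = 0 exactly:
x = [−8.91e-06 + √(8.91e-06² + 3.56e-09)]/2 = 2.57 × 10^-5 M
pH = −log[H+] = −log(2.57 × 10^-5) = 4.59

pH = 4.59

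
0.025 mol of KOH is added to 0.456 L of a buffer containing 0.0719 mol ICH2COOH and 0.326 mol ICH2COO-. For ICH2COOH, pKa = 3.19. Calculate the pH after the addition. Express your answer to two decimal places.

pH = 4.06

After neutralization: n(ICH2COOH) = 0.0469 mol, n(ICH2COO-) = 0.351 mol.
pH = pKa + log([A⁻]/[HA]) = 3.19 + log(0.351/0.0469) = 3.19 +0.874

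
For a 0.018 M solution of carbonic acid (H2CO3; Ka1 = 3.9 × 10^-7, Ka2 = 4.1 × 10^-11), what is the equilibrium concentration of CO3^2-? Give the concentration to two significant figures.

4.1 × 10^-11 M

First ionization gives [H+] ≈ [HCO3-] = 8.38 × 10^-5 M.
Second step: Ka2 = [H+][CO3^2-]/[HCO3-] ≈ [CO3^2-] (since [H+] ≈ [HCO3-]).
So [CO3^2-] ≈ Ka2.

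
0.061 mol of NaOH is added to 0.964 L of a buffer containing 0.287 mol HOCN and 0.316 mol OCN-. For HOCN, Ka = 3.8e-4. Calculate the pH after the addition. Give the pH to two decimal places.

OH- converts HOCN to OCN-: HOCN → 0.226 mol, OCN- → 0.377 mol.
pKa = −log(3.8 × 10^-4) = 3.420
pH = pKa + log(n_OCN-/n_HOCN) = 3.420 + log(0.377/0.226) = 3.420 + (+0.222)

pH = 3.64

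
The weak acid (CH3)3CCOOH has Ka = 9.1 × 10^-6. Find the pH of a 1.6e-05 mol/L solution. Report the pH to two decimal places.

(CH3)3CCOOH ⇌ (CH3)3CCOO- + H+
Ka = [H+]²/(1.6e-05 − [H+]) = 9.1 × 10^-6
[H+] is not negligible relative to C₀; solve [H+]² + 9.1e-06·[H+] − 1.46e-10 = 0.
[H+] = (−Ka + √(Ka² + 4·Ka·C₀))/2 = 8.35 × 10^-6 M
pH = −log[H+] = −log(8.35 × 10^-6) = 5.08

pH = 5.08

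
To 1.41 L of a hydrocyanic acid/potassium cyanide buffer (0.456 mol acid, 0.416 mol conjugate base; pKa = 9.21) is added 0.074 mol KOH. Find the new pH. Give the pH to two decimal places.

pH = 9.32

After neutralization: n(HCN) = 0.382 mol, n(CN-) = 0.49 mol.
pH = pKa + log([A⁻]/[HA]) = 9.21 + log(0.49/0.382) = 9.21 +0.108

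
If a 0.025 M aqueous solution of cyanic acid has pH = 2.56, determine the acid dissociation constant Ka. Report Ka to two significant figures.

[H+] = 10^(-2.56) = 2.75 × 10^-3 M
At equilibrium [HA] = 0.025 − 2.75 × 10^-3 = 2.23 × 10^-2 M
Ka = [H+][A-]/[HA] = (2.75 × 10^-3)² / 2.23 × 10^-2 = 3.4 × 10^-4

Ka = 3.4 × 10^-4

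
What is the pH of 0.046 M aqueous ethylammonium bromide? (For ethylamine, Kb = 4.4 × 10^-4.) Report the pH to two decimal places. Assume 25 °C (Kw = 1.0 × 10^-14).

C2H5NH3+ is the conjugate acid of the weak base C2H5NH2.
Ka = Kw/Kb = 1.0×10^-14 / 4.4 × 10^-4 = 2.27 × 10^-11
Ka = x²/(0.046 − x) = 2.27 × 10^-11
Assume x ≪ 0.046: x ≈ √(2.27 × 10^-11 × 0.046) = 1.02 × 10^-6 M
pH = −log(1.02 × 10^-6) = 5.99

pH = 5.99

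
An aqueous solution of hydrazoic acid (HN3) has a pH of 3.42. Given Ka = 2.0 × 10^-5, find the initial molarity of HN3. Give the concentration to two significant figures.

C₀ = 7.6 × 10^-3 M

[H+] = 10^(-3.42) = 3.80 × 10^-4 M = x
Ka = x²/(C₀ − x) ⇒ C₀ = x + x²/Ka
C₀ = 3.80 × 10^-4 + (3.80 × 10^-4)²/(2.0 × 10^-5) = 7.60 × 10^-3 M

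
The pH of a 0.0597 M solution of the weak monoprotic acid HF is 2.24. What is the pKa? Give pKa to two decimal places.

[H+] = 10^(-2.24) = 5.75 × 10^-3 M
At equilibrium [HA] = 0.0597 − 5.75 × 10^-3 = 5.40 × 10^-2 M
Ka = [H+][A-]/[HA] = (5.75 × 10^-3)² / 5.40 × 10^-2 = 6.12 × 10^-4
pKa = -log(6.12 × 10^-4) = 3.21

pKa = 3.21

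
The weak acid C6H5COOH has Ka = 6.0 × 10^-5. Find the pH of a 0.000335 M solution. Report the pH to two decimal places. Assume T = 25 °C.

pH = 3.94

C6H5COOH ⇌ C6H5COO- + H+
Ka = [H+]²/(0.000335 − [H+]) = 6.0 × 10^-5
Here C₀/Ka ≈ 5.58, so the small-[H+] approximation fails. Use the quadratic:
[H+] = (−Ka + √(Ka² + 4·Ka·C₀))/2 = 1.15 × 10^-4 M
pH = −log(1.15 × 10^-4) = 3.94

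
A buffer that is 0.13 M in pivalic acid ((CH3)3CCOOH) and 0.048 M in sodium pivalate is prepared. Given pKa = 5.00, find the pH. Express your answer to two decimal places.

Using pH = pKa + log([base]/[acid]) with [base]/[acid] = 0.048/0.13:
pH = 5.00 + (-0.433) = 4.57

pH = 4.57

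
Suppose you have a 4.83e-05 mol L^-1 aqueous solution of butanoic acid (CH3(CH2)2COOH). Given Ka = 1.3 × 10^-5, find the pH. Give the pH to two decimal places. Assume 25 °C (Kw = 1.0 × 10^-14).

CH3(CH2)2COOH ⇌ CH3(CH2)2COO- + H+
Ka = [H+]²/(4.83e-05 − [H+]) = 1.3 × 10^-5
The 5% rule fails; solving [H+]² + Ka·[H+] − Ka·C₀ = 0 exactly:
[H+] = (−Ka + √(Ka² + 4·Ka·C₀))/2 = 1.94 × 10^-5 M
pH = −log[H+] = −log(1.94 × 10^-5) = 4.71

pH = 4.71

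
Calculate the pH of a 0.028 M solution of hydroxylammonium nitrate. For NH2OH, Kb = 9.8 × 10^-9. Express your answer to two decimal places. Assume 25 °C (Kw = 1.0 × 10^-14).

NH3OH+ is the conjugate acid of the weak base NH2OH.
Ka = Kw/Kb = 1.0×10^-14 / 9.8 × 10^-9 = 1.02 × 10^-6
Ka = [H+]²/(0.028 − [H+]) = 1.02 × 10^-6
Neglecting [H+] in the denominator: [H+] = √(1.02 × 10^-6 × 0.028) = 1.69 × 10^-4 M
pH = −log[H+] = −log(1.69 × 10^-4) = 3.77

pH = 3.77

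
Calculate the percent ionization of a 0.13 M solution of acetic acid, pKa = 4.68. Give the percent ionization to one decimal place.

CH3COOH ⇌ CH3COO- + H+; let x = [H+] at equilibrium.
Ka = 10^(−4.68) = 2.09 × 10^-5
x ≈ √(Ka·C₀) = √(2.09 × 10^-5 × 0.13) = 1.65 × 10^-3 M
% ionization = x/C₀ × 100% = 1.65 × 10^-3/0.13 × 100% = 1.3%

1.3%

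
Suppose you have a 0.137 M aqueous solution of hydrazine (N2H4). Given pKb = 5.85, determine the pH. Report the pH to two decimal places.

N2H4 + H2O ⇌ N2H5+ + OH-
Kb = 10^(−5.85) = 1.41 × 10^-6
Let x = [OH-] at equilibrium. Kb = x²/(0.137 − x).
Neglecting x in the denominator: x = √(1.41 × 10^-6 × 0.137) = 4.40 × 10^-4 M
pOH = 3.36, so pH = 14.00 − pOH = 10.64

pH = 10.64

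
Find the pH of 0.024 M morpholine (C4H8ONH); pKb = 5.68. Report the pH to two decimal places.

pH = 10.35

C4H8ONH + H2O ⇌ C4H8ONH2+ + OH-
Kb = 10^(−5.68) = 2.09 × 10^-6
From the ICE table, Kb = x²/(0.024 − x) = 2.09 × 10^-6.
Since Kb ≪ C₀, x ≈ √(Kb·C₀) = 2.24 × 10^-4 M.
(x/C₀ = 0.93% < 5%, so the approximation holds.)
pOH = −log(2.24 × 10^-4) = 3.65; pH = 14.00 − 3.65 = 10.35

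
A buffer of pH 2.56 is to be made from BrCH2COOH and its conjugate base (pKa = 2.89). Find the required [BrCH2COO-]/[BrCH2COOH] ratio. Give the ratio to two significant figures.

pH = pKa + log(r) ⇒ log(r) = 2.56 − 2.89 = -0.33
r = [BrCH2COO-]/[BrCH2COOH] = 10^(-0.33) = 0.468

ratio = 0.47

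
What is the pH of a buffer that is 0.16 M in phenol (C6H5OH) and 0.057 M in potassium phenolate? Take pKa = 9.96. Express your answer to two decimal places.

pH = 9.51

pH = pKa + log([A⁻]/[HA]) = 9.96 + log(0.057/0.16)
pH = 9.96 + (-0.448) = 9.51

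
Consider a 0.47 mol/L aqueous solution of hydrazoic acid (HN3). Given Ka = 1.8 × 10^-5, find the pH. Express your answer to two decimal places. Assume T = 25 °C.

pH = 2.54

HN3 ⇌ N3- + H+
Ka = x²/(0.47 − x) = 1.8 × 10^-5
Since Ka ≪ C₀, x ≈ √(Ka·C₀) = 2.91 × 10^-3 M.
(x/C₀ = 0.62% < 5%, so the approximation holds.)
pH = −log[H+] = −log(2.91 × 10^-3) = 2.54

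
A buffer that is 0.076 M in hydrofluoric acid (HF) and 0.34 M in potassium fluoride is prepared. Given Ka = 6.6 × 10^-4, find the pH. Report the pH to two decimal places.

pH = 3.83

pKa = −log(6.6 × 10^-4) = 3.180
Using pH = pKa + log([base]/[acid]) with [base]/[acid] = 0.34/0.076:
pH = 3.180 + (+0.651) = 3.83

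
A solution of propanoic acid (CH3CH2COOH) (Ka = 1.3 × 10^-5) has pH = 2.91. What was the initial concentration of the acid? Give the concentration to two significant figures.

[H+] = 10^(-2.91) = 1.23 × 10^-3 M = x
Ka = x²/(C₀ − x) ⇒ C₀ = x + x²/Ka
C₀ = 1.23 × 10^-3 + (1.23 × 10^-3)²/(1.3 × 10^-5) = 1.18 × 10^-1 M

C₀ = 1.2 × 10^-1 M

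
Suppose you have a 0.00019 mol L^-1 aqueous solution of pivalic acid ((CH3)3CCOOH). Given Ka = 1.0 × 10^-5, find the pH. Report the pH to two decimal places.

pH = 4.41

(CH3)3CCOOH ⇌ (CH3)3CCOO- + H+
From the ICE table, Ka = x²/(0.00019 − x) = 1.0 × 10^-5.
The 5% rule fails; solving x² + Ka·x − Ka·C₀ = 0 exactly:
x = (−Ka + √(Ka² + 4·Ka·C₀))/2 = 3.89 × 10^-5 M
pH = −log(3.89 × 10^-5) = 4.41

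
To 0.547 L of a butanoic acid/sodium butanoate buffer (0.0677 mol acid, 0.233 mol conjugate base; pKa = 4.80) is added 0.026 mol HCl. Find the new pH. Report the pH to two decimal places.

pH = 5.14

After neutralization: n(CH3(CH2)2COOH) = 0.0937 mol, n(CH3(CH2)2COO-) = 0.207 mol.
pH = pKa + log([A⁻]/[HA]) = 4.80 + log(0.207/0.0937) = 4.80 +0.344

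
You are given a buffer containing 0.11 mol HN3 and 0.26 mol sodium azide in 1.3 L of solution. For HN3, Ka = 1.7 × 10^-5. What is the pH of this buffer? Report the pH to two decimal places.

pKa = −log(1.7 × 10^-5) = 4.770
Henderson–Hasselbalch: pH = pKa + log([N3-]/[HN3]) = 4.770 + log(0.26/0.11)
pH = 4.770 + (+0.374) = 5.14

pH = 5.14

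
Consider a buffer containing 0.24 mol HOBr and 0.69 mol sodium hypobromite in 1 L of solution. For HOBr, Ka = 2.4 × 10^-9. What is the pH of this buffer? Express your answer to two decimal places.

pH = 9.08

pKa = −log(2.4 × 10^-9) = 8.620
Henderson–Hasselbalch: pH = pKa + log([OBr-]/[HOBr]) = 8.620 + log(0.69/0.24)
pH = 8.620 + (+0.459) = 9.08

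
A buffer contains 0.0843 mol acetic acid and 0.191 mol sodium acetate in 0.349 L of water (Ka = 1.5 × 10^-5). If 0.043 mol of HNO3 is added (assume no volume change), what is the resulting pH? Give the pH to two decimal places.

pH = 4.89

Added H+ converts CH3COO- to CH3COOH: CH3COOH → 0.127 mol, CH3COO- → 0.148 mol.
pKa = −log(1.5 × 10^-5) = 4.824
pH = pKa + log(n_CH3COO-/n_CH3COOH) = 4.824 + log(0.148/0.127) = 4.824 + (+0.066)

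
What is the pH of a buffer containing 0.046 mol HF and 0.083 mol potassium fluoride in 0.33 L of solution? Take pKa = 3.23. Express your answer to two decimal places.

pH = 3.49

Using pH = pKa + log([base]/[acid]) with [base]/[acid] = 0.083/0.046:
pH = 3.23 + (+0.256) = 3.49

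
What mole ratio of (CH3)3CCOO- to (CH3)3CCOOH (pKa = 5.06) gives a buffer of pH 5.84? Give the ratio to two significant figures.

pH = pKa + log(r) ⇒ log(r) = 5.84 − 5.06 = +0.78
r = [(CH3)3CCOO-]/[(CH3)3CCOOH] = 10^(+0.78) = 6.03

ratio = 6.0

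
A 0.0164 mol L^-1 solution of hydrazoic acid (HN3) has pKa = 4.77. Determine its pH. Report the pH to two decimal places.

pH = 3.28

HN3 ⇌ N3- + H+
Ka = 10^(−4.77) = 1.70 × 10^-5
Let x = [H+] at equilibrium. Ka = x²/(0.0164 − x).
Since Ka ≪ C₀, x ≈ √(Ka·C₀) = 5.28 × 10^-4 M.
pH = −log(5.28 × 10^-4) = 3.28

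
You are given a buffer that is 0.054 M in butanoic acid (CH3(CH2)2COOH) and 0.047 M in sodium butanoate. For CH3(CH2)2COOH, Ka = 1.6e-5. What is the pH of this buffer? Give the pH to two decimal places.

pH = 4.74

pKa = −log(1.6 × 10^-5) = 4.796
Henderson–Hasselbalch: pH = pKa + log([CH3(CH2)2COO-]/[CH3(CH2)2COOH]) = 4.796 + log(0.047/0.054)
pH = 4.796 + (-0.060) = 4.74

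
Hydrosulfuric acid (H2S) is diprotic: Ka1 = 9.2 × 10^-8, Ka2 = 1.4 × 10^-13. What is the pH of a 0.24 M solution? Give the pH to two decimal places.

Ka1 ≫ Ka2, so treat the first dissociation as the only significant source of H+.
Ka1 = x²/(0.24 − x) = 9.2 × 10^-8
x ≈ √(9.2 × 10^-8 × 0.24) = 1.49 × 10^-4 M
pH = −log(1.49 × 10^-4) = 3.83

pH = 3.83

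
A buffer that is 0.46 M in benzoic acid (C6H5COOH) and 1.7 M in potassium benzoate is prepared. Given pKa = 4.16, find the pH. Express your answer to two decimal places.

pH = pKa + log([A⁻]/[HA]) = 4.16 + log(1.7/0.46)
pH = 4.16 + (+0.568) = 4.73

pH = 4.73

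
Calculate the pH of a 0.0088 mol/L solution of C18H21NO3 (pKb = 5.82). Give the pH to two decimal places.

pH = 10.06

C18H21NO3 + H2O ⇌ C18H22NO3+ + OH-
Kb = 10^(−5.82) = 1.51 × 10^-6
From the ICE table, Kb = [OH-]²/(0.0088 − [OH-]) = 1.51 × 10^-6.
Assume [OH-] ≪ 0.0088: [OH-] ≈ √(1.51 × 10^-6 × 0.0088) = 1.15 × 10^-4 M
pOH = −log(1.15 × 10^-4) = 3.94; pH = 14.00 − 3.94 = 10.06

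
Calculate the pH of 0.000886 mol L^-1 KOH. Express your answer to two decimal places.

pH = 10.95

KOH is a strong base; [OH-] = 0.000886 M.
pOH = -log(0.000886) = 3.05
pH = 14.00 - 3.05 = 10.95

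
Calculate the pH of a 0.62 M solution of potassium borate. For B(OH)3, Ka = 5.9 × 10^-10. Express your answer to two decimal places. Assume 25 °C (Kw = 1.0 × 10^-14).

pH = 11.51

B(OH)4- is the conjugate base of the weak acid B(OH)3.
Kb = Kw/Ka = 1.0×10^-14 / 5.9 × 10^-10 = 1.69 × 10^-5
From the ICE table, Kb = [OH-]²/(0.62 − [OH-]) = 1.69 × 10^-5.
Assume [OH-] ≪ 0.62: [OH-] ≈ √(1.69 × 10^-5 × 0.62) = 3.24 × 10^-3 M
Check: 0.52% ionized — well under 5%, approximation valid.
pOH = −log(3.24 × 10^-3) = 2.49; pH = 14.00 − 2.49 = 11.51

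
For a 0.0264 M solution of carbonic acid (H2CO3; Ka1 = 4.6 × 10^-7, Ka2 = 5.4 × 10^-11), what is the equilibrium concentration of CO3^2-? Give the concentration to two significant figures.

First ionization gives [H+] ≈ [HCO3-] = 1.10 × 10^-4 M.
Second step: Ka2 = [H+][CO3^2-]/[HCO3-] ≈ [CO3^2-] (since [H+] ≈ [HCO3-]).
So [CO3^2-] ≈ Ka2.

5.4 × 10^-11 M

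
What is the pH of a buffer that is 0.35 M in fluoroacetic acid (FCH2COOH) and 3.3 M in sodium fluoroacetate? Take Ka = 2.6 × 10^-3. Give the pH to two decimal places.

pKa = −log(2.6 × 10^-3) = 2.585
Henderson–Hasselbalch: pH = pKa + log([FCH2COO-]/[FCH2COOH]) = 2.585 + log(3.3/0.35)
pH = 2.585 + (+0.974) = 3.56

pH = 3.56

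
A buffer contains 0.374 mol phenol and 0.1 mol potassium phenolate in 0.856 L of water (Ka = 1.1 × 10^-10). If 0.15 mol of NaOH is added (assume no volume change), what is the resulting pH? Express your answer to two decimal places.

pH = 10.01

After neutralization: n(C6H5OH) = 0.224 mol, n(C6H5O-) = 0.25 mol.
pKa = −log(1.1 × 10^-10) = 9.959
pH = pKa + log([A⁻]/[HA]) = 9.959 + log(0.25/0.224) = 9.959 +0.048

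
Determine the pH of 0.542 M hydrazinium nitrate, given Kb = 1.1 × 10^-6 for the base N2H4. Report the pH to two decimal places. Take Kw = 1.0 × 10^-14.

N2H5+ is the conjugate acid of the weak base N2H4.
Ka = Kw/Kb = 1.0×10^-14 / 1.1 × 10^-6 = 9.09 × 10^-9
From the ICE table, Ka = x²/(0.542 − x) = 9.09 × 10^-9.
Since Ka ≪ C₀, x ≈ √(Ka·C₀) = 7.02 × 10^-5 M.
(x/C₀ = 0.013% < 5%, so the approximation holds.)
pH = −log[H+] = −log(7.02 × 10^-5) = 4.15

pH = 4.15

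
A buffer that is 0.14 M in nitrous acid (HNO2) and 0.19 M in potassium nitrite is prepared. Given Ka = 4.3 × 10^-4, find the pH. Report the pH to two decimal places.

pKa = −log(4.3 × 10^-4) = 3.367
Henderson–Hasselbalch: pH = pKa + log([NO2-]/[HNO2]) = 3.367 + log(0.19/0.14)
pH = 3.367 + (+0.133) = 3.50

pH = 3.50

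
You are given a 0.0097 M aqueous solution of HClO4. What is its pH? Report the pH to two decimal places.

HClO4 is a strong acid and dissociates completely, so [H+] = 0.0097 M.
pH = -log(0.0097) = 2.01

pH = 2.01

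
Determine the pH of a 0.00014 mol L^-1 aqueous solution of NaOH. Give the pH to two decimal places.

NaOH is a strong base; [OH-] = 0.00014 M.
pOH = -log(0.00014) = 3.85
pH = 14.00 - 3.85 = 10.15

pH = 10.15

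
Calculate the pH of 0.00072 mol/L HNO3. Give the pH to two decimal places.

pH = 3.14

HNO3 is a strong acid and dissociates completely, so [H+] = 0.00072 M.
pH = -log(0.00072) = 3.14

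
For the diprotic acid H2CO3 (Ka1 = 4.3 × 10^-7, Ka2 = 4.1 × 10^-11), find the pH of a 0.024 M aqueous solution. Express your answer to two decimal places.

pH = 3.99

Since Ka1 ≫ Ka2, the first ionization dominates [H+].
Ka1 = x²/(0.024 − x) = 4.3 × 10^-7
x ≈ √(4.3 × 10^-7 × 0.024) = 1.02 × 10^-4 M
pH = −log(1.02 × 10^-4) = 3.99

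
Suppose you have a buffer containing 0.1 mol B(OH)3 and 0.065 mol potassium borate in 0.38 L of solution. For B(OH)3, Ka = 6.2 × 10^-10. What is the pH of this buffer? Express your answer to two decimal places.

pH = 9.02

pKa = −log(6.2 × 10^-10) = 9.208
pH = pKa + log([A⁻]/[HA]) = 9.208 + log(0.065/0.1)
pH = 9.208 + (-0.187) = 9.02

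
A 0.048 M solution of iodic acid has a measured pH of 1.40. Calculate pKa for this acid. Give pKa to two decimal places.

[H+] = 10^(-1.40) = 3.98 × 10^-2 M
At equilibrium [HA] = 0.048 − 3.98 × 10^-2 = 8.20 × 10^-3 M
Ka = [H+][A-]/[HA] = (3.98 × 10^-2)² / 8.20 × 10^-3 = 1.93 × 10^-1
pKa = -log(1.93 × 10^-1) = 0.71

pKa = 0.71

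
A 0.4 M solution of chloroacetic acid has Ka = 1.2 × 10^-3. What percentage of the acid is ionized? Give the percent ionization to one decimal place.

ClCH2COOH ⇌ ClCH2COO- + H+; let x = [H+] at equilibrium.
Ka = x²/(C₀ − x); solving the quadratic gives x = 2.13 × 10^-2 M.
% ionization = x/C₀ × 100% = 2.13 × 10^-2/0.4 × 100% = 5.3%

5.3%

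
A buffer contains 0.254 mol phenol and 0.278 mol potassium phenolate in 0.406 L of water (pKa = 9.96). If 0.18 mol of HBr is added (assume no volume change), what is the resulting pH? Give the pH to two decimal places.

After neutralization: n(C6H5OH) = 0.434 mol, n(C6H5O-) = 0.098 mol.
pH = pKa + log(n_C6H5O-/n_C6H5OH) = 9.96 + log(0.098/0.434) = 9.96 + (-0.646)

pH = 9.31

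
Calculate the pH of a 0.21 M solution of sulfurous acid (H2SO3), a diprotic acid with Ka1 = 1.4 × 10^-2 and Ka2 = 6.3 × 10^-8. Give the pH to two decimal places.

Ka1 ≫ Ka2, so treat the first dissociation as the only significant source of H+.
Ka1 = x²/(0.21 − x) = 1.4 × 10^-2
Solving the quadratic: x = (−Ka1 + √(Ka1² + 4·Ka1·C₀))/2 = 4.77 × 10^-2 M
pH = −log(4.77 × 10^-2) = 1.32

pH = 1.32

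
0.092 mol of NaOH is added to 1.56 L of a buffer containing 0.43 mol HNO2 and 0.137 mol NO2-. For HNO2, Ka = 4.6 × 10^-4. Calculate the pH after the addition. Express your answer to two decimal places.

OH- converts HNO2 to NO2-: HNO2 → 0.338 mol, NO2- → 0.229 mol.
pKa = −log(4.6 × 10^-4) = 3.337
pH = pKa + log(n_NO2-/n_HNO2) = 3.337 + log(0.229/0.338) = 3.337 + (-0.169)

pH = 3.17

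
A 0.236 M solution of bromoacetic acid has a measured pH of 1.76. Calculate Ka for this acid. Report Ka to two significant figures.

Ka = 1.4 × 10^-3

[H+] = 10^(-1.76) = 1.74 × 10^-2 M
At equilibrium [HA] = 0.236 − 1.74 × 10^-2 = 2.19 × 10^-1 M
Ka = [H+][A-]/[HA] = (1.74 × 10^-2)² / 2.19 × 10^-1 = 1.4 × 10^-3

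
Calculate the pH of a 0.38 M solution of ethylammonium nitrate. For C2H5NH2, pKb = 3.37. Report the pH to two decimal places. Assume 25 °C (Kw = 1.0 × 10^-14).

C2H5NH3+ is the conjugate acid of the weak base C2H5NH2.
Kb = 10^(−3.37) = 4.27 × 10^-4
Ka = Kw/Kb = 1.0×10^-14 / 4.27 × 10^-4 = 2.34 × 10^-11
From the ICE table, Ka = [H+]²/(0.38 − [H+]) = 2.34 × 10^-11.
Since Ka ≪ C₀, [H+] ≈ √(Ka·C₀) = 2.98 × 10^-6 M.
pH = −log[H+] = −log(2.98 × 10^-6) = 5.53

pH = 5.53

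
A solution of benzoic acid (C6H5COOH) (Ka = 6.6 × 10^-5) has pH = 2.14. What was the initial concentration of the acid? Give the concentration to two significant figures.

C₀ = 8.0 × 10^-1 M

[H+] = 10^(-2.14) = 7.24 × 10^-3 M = x
Ka = x²/(C₀ − x) ⇒ C₀ = x + x²/Ka
C₀ = 7.24 × 10^-3 + (7.24 × 10^-3)²/(6.6 × 10^-5) = 8.01 × 10^-1 M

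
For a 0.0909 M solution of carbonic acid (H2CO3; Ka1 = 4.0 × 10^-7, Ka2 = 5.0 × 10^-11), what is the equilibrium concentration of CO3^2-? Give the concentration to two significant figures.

First ionization gives [H+] ≈ [HCO3-] = 1.91 × 10^-4 M.
Second step: Ka2 = [H+][CO3^2-]/[HCO3-] ≈ [CO3^2-] (since [H+] ≈ [HCO3-]).
So [CO3^2-] ≈ Ka2.

5.0 × 10^-11 M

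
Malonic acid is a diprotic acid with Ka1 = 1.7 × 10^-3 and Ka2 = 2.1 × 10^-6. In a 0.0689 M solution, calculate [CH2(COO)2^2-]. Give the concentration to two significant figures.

First ionization gives [H+] ≈ [CH2(COOH)COO-] = 1.00 × 10^-2 M.
Second step: Ka2 = [H+][CH2(COO)2^2-]/[CH2(COOH)COO-] ≈ [CH2(COO)2^2-] (since [H+] ≈ [CH2(COOH)COO-]).
So [CH2(COO)2^2-] ≈ Ka2.

2.1 × 10^-6 M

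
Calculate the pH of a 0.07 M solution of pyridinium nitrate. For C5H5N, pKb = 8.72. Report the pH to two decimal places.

pH = 3.22

C5H5NH+ is the conjugate acid of the weak base C5H5N.
Kb = 10^(−8.72) = 1.91 × 10^-9
Ka = Kw/Kb = 1.0×10^-14 / 1.91 × 10^-9 = 5.24 × 10^-6
Ka = x²/(0.07 − x) = 5.24 × 10^-6
Neglecting x in the denominator: x = √(5.24 × 10^-6 × 0.07) = 6.06 × 10^-4 M
pH = −log(6.06 × 10^-4) = 3.22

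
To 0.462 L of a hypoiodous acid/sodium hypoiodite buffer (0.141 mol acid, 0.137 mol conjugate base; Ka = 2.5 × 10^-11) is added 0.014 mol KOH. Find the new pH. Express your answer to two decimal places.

pH = 10.68

OH- converts HOI to OI-: HOI → 0.127 mol, OI- → 0.151 mol.
pKa = −log(2.5 × 10^-11) = 10.602
pH = pKa + log([A⁻]/[HA]) = 10.602 + log(0.151/0.127) = 10.602 +0.075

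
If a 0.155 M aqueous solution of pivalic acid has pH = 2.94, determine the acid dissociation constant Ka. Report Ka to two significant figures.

Ka = 8.6 × 10^-6

[H+] = 10^(-2.94) = 1.15 × 10^-3 M
At equilibrium [HA] = 0.155 − 1.15 × 10^-3 = 1.54 × 10^-1 M
Ka = [H+][A-]/[HA] = (1.15 × 10^-3)² / 1.54 × 10^-1 = 8.6 × 10^-6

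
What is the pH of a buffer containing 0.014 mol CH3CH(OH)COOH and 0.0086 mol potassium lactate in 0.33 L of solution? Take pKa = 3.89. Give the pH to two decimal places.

pH = 3.68

Henderson–Hasselbalch: pH = pKa + log([CH3CH(OH)COO-]/[CH3CH(OH)COOH]) = 3.89 + log(0.0086/0.014)
pH = 3.89 + (-0.212) = 3.68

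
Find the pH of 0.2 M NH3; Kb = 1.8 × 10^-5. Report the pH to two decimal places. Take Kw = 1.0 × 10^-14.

pH = 11.28

NH3 + H2O ⇌ NH4+ + OH-
Let x = [OH-] at equilibrium. Kb = x²/(0.2 − x).
Assume x ≪ 0.2: x ≈ √(1.8 × 10^-5 × 0.2) = 1.90 × 10^-3 M
pOH = 2.72, so pH = 14.00 − pOH = 11.28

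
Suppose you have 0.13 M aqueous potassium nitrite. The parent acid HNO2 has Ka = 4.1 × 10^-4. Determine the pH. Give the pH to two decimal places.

pH = 8.25

NO2- is the conjugate base of the weak acid HNO2.
Kb = Kw/Ka = 1.0×10^-14 / 4.1 × 10^-4 = 2.44 × 10^-11
Kb = x²/(0.13 − x) = 2.44 × 10^-11
Assume x ≪ 0.13: x ≈ √(2.44 × 10^-11 × 0.13) = 1.78 × 10^-6 M
Check: 0.0014% ionized — well under 5%, approximation valid.
pOH = 5.75, so pH = 14.00 − pOH = 8.25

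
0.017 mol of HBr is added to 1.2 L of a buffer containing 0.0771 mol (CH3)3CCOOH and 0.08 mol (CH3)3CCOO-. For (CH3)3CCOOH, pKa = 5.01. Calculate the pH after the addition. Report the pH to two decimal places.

pH = 4.84

Added H+ converts (CH3)3CCOO- to (CH3)3CCOOH: (CH3)3CCOOH → 0.0941 mol, (CH3)3CCOO- → 0.063 mol.
Henderson–Hasselbalch with mole ratio 0.063/0.0941: pH = 5.01 + (-0.174)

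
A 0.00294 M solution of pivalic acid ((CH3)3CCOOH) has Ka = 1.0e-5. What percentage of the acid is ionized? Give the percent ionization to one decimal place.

5.7%

(CH3)3CCOOH ⇌ (CH3)3CCOO- + H+; let x = [H+] at equilibrium.
Solve x² + 1e-05x − 2.94e-08 = 0 → x = 1.67 × 10^-4 M
% ionization = x/C₀ × 100% = 1.67 × 10^-4/0.00294 × 100% = 5.7%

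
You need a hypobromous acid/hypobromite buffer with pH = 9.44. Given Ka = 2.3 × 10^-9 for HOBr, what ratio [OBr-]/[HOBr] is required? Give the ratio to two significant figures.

pKa = -log(2.3 × 10^-9) = 8.638
pH = pKa + log(r) ⇒ log(r) = 9.44 − 8.638 = +0.802
r = [OBr-]/[HOBr] = 10^(+0.802) = 6.34

ratio = 6.3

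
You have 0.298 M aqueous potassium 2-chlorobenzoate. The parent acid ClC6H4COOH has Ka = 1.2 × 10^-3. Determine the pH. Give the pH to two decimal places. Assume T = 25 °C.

ClC6H4COO- is the conjugate base of the weak acid ClC6H4COOH.
Kb = Kw/Ka = 1.0×10^-14 / 1.2 × 10^-3 = 8.33 × 10^-12
Kb = x²/(0.298 − x) = 8.33 × 10^-12
Since Kb ≪ C₀, x ≈ √(Kb·C₀) = 1.58 × 10^-6 M.
pOH = −log(1.58 × 10^-6) = 5.80; pH = 14.00 − 5.80 = 8.20

pH = 8.20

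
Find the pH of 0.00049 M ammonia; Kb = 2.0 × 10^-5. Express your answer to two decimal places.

pH = 9.95

NH3 + H2O ⇌ NH4+ + OH-
From the ICE table, Kb = [OH-]²/(0.00049 − [OH-]) = 2.0 × 10^-5.
The 5% rule fails; solving [OH-]² + Kb·[OH-] − Kb·C₀ = 0 exactly:
[OH-] = (−Kb + √(Kb² + 4·Kb·C₀))/2 = 8.95 × 10^-5 M
pOH = 4.05, so pH = 14.00 − pOH = 9.95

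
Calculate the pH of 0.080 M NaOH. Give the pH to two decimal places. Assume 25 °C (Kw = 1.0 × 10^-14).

pH = 12.90

NaOH is a strong base; [OH-] = 0.08 M.
pOH = -log(0.08) = 1.10
pH = 14.00 - 1.10 = 12.90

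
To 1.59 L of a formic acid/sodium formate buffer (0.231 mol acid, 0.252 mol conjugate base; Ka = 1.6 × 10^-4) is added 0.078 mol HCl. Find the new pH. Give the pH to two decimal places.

pH = 3.55

Added H+ converts HCOO- to HCOOH: HCOOH → 0.309 mol, HCOO- → 0.174 mol.
pKa = −log(1.6 × 10^-4) = 3.796
Henderson–Hasselbalch with mole ratio 0.174/0.309: pH = 3.796 + (-0.249)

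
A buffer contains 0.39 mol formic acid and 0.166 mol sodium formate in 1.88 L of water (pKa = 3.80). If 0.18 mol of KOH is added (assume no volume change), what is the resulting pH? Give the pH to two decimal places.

After neutralization: n(HCOOH) = 0.21 mol, n(HCOO-) = 0.346 mol.
pH = pKa + log([A⁻]/[HA]) = 3.80 + log(0.346/0.21) = 3.80 +0.217

pH = 4.02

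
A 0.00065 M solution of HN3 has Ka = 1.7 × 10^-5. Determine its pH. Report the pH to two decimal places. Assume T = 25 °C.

HN3 ⇌ N3- + H+
From the ICE table, Ka = x²/(0.00065 − x) = 1.7 × 10^-5.
The 5% rule fails; solving x² + Ka·x − Ka·C₀ = 0 exactly:
x = [−1.7e-05 + √(1.7e-05² + 4.42e-08)]/2 = 9.70 × 10^-5 M
pH = −log[H+] = −log(9.70 × 10^-5) = 4.01

pH = 4.01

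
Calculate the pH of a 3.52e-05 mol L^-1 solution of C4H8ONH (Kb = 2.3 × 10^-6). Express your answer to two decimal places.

pH = 8.90

C4H8ONH + H2O ⇌ C4H8ONH2+ + OH-
Kb = x²/(3.52e-05 − x) = 2.3 × 10^-6
Here C₀/Kb ≈ 15.3, so the small-x approximation fails. Use the quadratic:
x = (−Kb + √(Kb² + 4·Kb·C₀))/2 = 7.92 × 10^-6 M
pOH = 5.10, so pH = 14.00 − pOH = 8.90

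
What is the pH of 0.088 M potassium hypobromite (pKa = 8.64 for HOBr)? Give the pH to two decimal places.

OBr- is the conjugate base of the weak acid HOBr.
Ka = 10^(−8.64) = 2.29 × 10^-9
Kb = Kw/Ka = 1.0×10^-14 / 2.29 × 10^-9 = 4.37 × 10^-6
Kb = [OH-]²/(0.088 − [OH-]) = 4.37 × 10^-6
Since Kb ≪ C₀, [OH-] ≈ √(Kb·C₀) = 6.20 × 10^-4 M.
pOH = 3.21, so pH = 14.00 − pOH = 10.79

pH = 10.79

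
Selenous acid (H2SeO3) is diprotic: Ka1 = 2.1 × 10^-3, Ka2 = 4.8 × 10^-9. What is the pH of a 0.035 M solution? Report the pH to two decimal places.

Ka1 ≫ Ka2, so treat the first dissociation as the only significant source of H+.
Ka1 = x²/(0.035 − x) = 2.1 × 10^-3
Solving the quadratic: x = (−Ka1 + √(Ka1² + 4·Ka1·C₀))/2 = 7.59 × 10^-3 M
pH = −log(7.59 × 10^-3) = 2.12

pH = 2.12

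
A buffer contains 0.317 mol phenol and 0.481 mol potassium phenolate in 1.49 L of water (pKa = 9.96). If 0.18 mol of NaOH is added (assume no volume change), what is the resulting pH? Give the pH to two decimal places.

pH = 10.64

After neutralization: n(C6H5OH) = 0.137 mol, n(C6H5O-) = 0.661 mol.
pH = pKa + log([A⁻]/[HA]) = 9.96 + log(0.661/0.137) = 9.96 +0.683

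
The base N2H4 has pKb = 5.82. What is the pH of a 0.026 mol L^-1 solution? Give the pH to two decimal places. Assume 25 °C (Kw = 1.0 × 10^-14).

pH = 10.30

N2H4 + H2O ⇌ N2H5+ + OH-
Kb = 10^(−5.82) = 1.51 × 10^-6
From the ICE table, Kb = x²/(0.026 − x) = 1.51 × 10^-6.
Neglecting x in the denominator: x = √(1.51 × 10^-6 × 0.026) = 1.98 × 10^-4 M
Check: 0.76% ionized — well under 5%, approximation valid.
pOH = −log(1.98 × 10^-4) = 3.70; pH = 14.00 − 3.70 = 10.30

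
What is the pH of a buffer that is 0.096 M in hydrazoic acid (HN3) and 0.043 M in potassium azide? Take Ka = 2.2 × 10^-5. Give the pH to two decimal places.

pKa = −log(2.2 × 10^-5) = 4.658
Henderson–Hasselbalch: pH = pKa + log([N3-]/[HN3]) = 4.658 + log(0.043/0.096)
pH = 4.658 + (-0.349) = 4.31

pH = 4.31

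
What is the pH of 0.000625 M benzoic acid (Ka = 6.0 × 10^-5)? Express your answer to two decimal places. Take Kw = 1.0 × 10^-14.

C6H5COOH ⇌ C6H5COO- + H+
Ka = [H+]²/(0.000625 − [H+]) = 6.0 × 10^-5
The 5% rule fails; solving [H+]² + Ka·[H+] − Ka·C₀ = 0 exactly:
[H+] = [−6e-05 + √(6e-05² + 1.5e-07)]/2 = 1.66 × 10^-4 M
pH = −log[H+] = −log(1.66 × 10^-4) = 3.78

pH = 3.78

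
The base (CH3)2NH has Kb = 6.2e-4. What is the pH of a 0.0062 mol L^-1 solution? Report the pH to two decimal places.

pH = 11.22

(CH3)2NH + H2O ⇌ (CH3)2NH2+ + OH-
Kb = x²/(0.0062 − x) = 6.2 × 10^-4
Here C₀/Kb ≈ 10, so the small-x approximation fails. Use the quadratic:
x = [−0.00062 + √(0.00062² + 1.54e-05)]/2 = 1.67 × 10^-3 M
pOH = 2.78, so pH = 14.00 − pOH = 11.22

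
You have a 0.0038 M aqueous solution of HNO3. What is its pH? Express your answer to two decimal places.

pH = 2.42

HNO3 is a strong acid and dissociates completely, so [H+] = 0.0038 M.
pH = -log(0.0038) = 2.42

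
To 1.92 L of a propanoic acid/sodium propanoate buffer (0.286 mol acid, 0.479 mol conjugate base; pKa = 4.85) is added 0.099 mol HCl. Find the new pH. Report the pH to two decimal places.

Added H+ converts CH3CH2COO- to CH3CH2COOH: CH3CH2COOH → 0.385 mol, CH3CH2COO- → 0.38 mol.
Henderson–Hasselbalch with mole ratio 0.38/0.385: pH = 4.85 + (-0.006)

pH = 4.84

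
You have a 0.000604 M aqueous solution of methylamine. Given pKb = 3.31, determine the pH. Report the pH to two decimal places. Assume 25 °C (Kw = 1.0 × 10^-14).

CH3NH2 + H2O ⇌ CH3NH3+ + OH-
Kb = 10^(−3.31) = 4.90 × 10^-4
Kb = [OH-]²/(0.000604 − [OH-]) = 4.90 × 10^-4
[OH-] is not negligible relative to C₀; solve [OH-]² + 0.00049·[OH-] − 2.96e-07 = 0.
[OH-] = (−Kb + √(Kb² + 4·Kb·C₀))/2 = 3.52 × 10^-4 M
pOH = 3.45, so pH = 14.00 − pOH = 10.55

pH = 10.55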